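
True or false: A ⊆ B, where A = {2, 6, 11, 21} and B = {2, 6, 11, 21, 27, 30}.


A ⊆ B means every element of A is in B.
All elements of A are in B.
So A ⊆ B.

Yes, A ⊆ B


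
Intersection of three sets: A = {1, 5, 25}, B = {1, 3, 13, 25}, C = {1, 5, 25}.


A ∩ B = {1, 25}
(A ∩ B) ∩ C = {1, 25}

A ∩ B ∩ C = {1, 25}


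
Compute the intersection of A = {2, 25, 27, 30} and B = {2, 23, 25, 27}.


A ∩ B = elements in both A and B
A = {2, 25, 27, 30}
B = {2, 23, 25, 27}
A ∩ B = {2, 25, 27}

A ∩ B = {2, 25, 27}


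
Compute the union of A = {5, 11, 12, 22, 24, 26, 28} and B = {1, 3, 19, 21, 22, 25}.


A ∪ B = all elements in A or B (or both)
A = {5, 11, 12, 22, 24, 26, 28}
B = {1, 3, 19, 21, 22, 25}
A ∪ B = {1, 3, 5, 11, 12, 19, 21, 22, 24, 25, 26, 28}

A ∪ B = {1, 3, 5, 11, 12, 19, 21, 22, 24, 25, 26, 28}


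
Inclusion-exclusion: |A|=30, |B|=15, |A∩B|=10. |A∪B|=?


|A ∪ B| = |A| + |B| - |A ∩ B|
= 30 + 15 - 10
= 35

|A ∪ B| = 35


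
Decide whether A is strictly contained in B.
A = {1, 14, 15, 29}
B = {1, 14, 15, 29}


A ⊂ B requires: A ⊆ B AND A ≠ B.
A ⊆ B? Yes
A = B? Yes
A = B, so A is not a PROPER subset.

No, A is not a proper subset of B


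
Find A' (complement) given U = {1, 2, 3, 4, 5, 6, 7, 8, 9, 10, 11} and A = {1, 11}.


Aᶜ = U \ A = elements in U but not in A
U = {1, 2, 3, 4, 5, 6, 7, 8, 9, 10, 11}
A = {1, 11}
Aᶜ = {2, 3, 4, 5, 6, 7, 8, 9, 10}

Aᶜ = {2, 3, 4, 5, 6, 7, 8, 9, 10}


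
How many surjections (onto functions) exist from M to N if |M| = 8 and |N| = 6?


n = |M| = 8, k = |N| = 6. Surjections via inclusion-exclusion:
S(n,k) = Σ(-1)^i × C(k,i) × (k-i)^n, i=0 to k
i=0: (-1)^0×C(6,0)×6^8 = 1679616
i=1: (-1)^1×C(6,1)×5^8 = -2343750
i=2: (-1)^2×C(6,2)×4^8 = 983040
i=3: (-1)^3×C(6,3)×3^8 = -131220
i=4: (-1)^4×C(6,4)×2^8 = 3840
i=5: (-1)^5×C(6,5)×1^8 = -6
i=6: (-1)^6×C(6,6)×0^8 = 0
Total = 191520

Number of surjections = 191520


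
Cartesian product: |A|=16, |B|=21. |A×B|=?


|A × B| = |A| × |B|
= 16 × 21
= 336

|A × B| = 336


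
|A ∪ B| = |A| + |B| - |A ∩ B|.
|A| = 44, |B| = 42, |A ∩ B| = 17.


|A ∪ B| = |A| + |B| - |A ∩ B|
= 44 + 42 - 17
= 69

|A ∪ B| = 69


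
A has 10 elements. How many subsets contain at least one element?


Total subsets = 2^n = 2^10 = 1024
Non-empty subsets exclude the empty set: 2^n - 1
= 1024 - 1
= 1023

Number of non-empty subsets = 1023


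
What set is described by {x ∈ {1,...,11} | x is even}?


Checking each candidate:
Condition: even numbers in {1,...,11}
Result = {2, 4, 6, 8, 10}

{2, 4, 6, 8, 10}


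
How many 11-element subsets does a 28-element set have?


C(n,k) = n! / (k!(n-k)!)
C(28,11) = 28! / (11!17!)
= 21474180

C(28,11) = 21474180


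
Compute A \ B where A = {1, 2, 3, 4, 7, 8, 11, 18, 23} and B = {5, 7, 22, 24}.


A \ B = elements in A but not in B
A = {1, 2, 3, 4, 7, 8, 11, 18, 23}
B = {5, 7, 22, 24}
Remove from A any elements in B
A \ B = {1, 2, 3, 4, 8, 11, 18, 23}

A \ B = {1, 2, 3, 4, 8, 11, 18, 23}


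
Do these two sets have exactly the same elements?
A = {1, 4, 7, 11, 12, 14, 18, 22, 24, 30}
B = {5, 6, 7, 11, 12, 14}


Two sets are equal iff they have exactly the same elements.
A = {1, 4, 7, 11, 12, 14, 18, 22, 24, 30}
B = {5, 6, 7, 11, 12, 14}
Differences: {1, 4, 5, 6, 18, 22, 24, 30}
A ≠ B

No, A ≠ B


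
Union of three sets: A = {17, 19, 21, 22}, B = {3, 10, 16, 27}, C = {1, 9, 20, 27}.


A ∪ B = {3, 10, 16, 17, 19, 21, 22, 27}
(A ∪ B) ∪ C = {1, 3, 9, 10, 16, 17, 19, 20, 21, 22, 27}

A ∪ B ∪ C = {1, 3, 9, 10, 16, 17, 19, 20, 21, 22, 27}


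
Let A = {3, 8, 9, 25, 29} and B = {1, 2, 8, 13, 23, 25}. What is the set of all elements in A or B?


A ∪ B = all elements in A or B (or both)
A = {3, 8, 9, 25, 29}
B = {1, 2, 8, 13, 23, 25}
A ∪ B = {1, 2, 3, 8, 9, 13, 23, 25, 29}

A ∪ B = {1, 2, 3, 8, 9, 13, 23, 25, 29}


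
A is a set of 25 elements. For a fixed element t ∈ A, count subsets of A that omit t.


Subsets of A avoiding t are subsets of A \ {t}, which has 24 elements.
Count = 2^(n-1) = 2^24
= 16777216

Number of subsets avoiding t = 16777216


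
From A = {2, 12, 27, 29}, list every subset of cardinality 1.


|A| = 4, so A has C(4,1) = 4 subsets of size 1.
Enumerate by choosing 1 elements from A at a time:
{2}, {12}, {27}, {29}

1-element subsets (4 total): {2}, {12}, {27}, {29}


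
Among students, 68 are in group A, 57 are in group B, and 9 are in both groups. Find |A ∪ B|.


|A ∪ B| = |A| + |B| - |A ∩ B|
= 68 + 57 - 9
= 116

|A ∪ B| = 116


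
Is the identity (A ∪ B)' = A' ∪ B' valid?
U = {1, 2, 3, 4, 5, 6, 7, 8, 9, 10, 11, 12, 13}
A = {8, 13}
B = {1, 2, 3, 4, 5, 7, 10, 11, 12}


LHS: A ∪ B = {1, 2, 3, 4, 5, 7, 8, 10, 11, 12, 13}
(A ∪ B)' = U \ (A ∪ B) = {6, 9}
A' = {1, 2, 3, 4, 5, 6, 7, 9, 10, 11, 12}, B' = {6, 8, 9, 13}
Claimed RHS: A' ∪ B' = {1, 2, 3, 4, 5, 6, 7, 8, 9, 10, 11, 12, 13}
Identity is INVALID: LHS = {6, 9} but the RHS claimed here equals {1, 2, 3, 4, 5, 6, 7, 8, 9, 10, 11, 12, 13}. The correct form is (A ∪ B)' = A' ∩ B'.

Identity is invalid: (A ∪ B)' = {6, 9} but A' ∪ B' = {1, 2, 3, 4, 5, 6, 7, 8, 9, 10, 11, 12, 13}. The correct De Morgan law is (A ∪ B)' = A' ∩ B'.


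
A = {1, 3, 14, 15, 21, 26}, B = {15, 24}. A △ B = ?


A △ B = (A \ B) ∪ (B \ A) = elements in exactly one of A or B
A \ B = {1, 3, 14, 21, 26}
B \ A = {24}
A △ B = {1, 3, 14, 21, 24, 26}

A △ B = {1, 3, 14, 21, 24, 26}


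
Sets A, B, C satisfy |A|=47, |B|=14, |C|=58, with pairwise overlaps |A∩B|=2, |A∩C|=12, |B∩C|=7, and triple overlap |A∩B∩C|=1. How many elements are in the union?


|A∪B∪C| = |A|+|B|+|C| - |A∩B|-|A∩C|-|B∩C| + |A∩B∩C|
= 47+14+58 - 2-12-7 + 1
= 119 - 21 + 1
= 99

|A ∪ B ∪ C| = 99


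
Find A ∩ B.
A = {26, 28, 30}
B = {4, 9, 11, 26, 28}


A ∩ B = elements in both A and B
A = {26, 28, 30}
B = {4, 9, 11, 26, 28}
A ∩ B = {26, 28}

A ∩ B = {26, 28}


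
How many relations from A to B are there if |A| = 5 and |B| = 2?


A relation from A to B is any subset of A × B.
|A × B| = 5 × 2 = 10
# relations = 2^|A × B| = 2^10 = 1024

Number of relations = 1024


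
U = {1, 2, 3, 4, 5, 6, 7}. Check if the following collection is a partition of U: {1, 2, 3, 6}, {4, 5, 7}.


A partition requires: (1) non-empty parts, (2) pairwise disjoint, (3) union = U
Parts: {1, 2, 3, 6}, {4, 5, 7}
Union of parts: {1, 2, 3, 4, 5, 6, 7}
U = {1, 2, 3, 4, 5, 6, 7}
All non-empty? True
Pairwise disjoint? True
Covers U? True

Yes, valid partition


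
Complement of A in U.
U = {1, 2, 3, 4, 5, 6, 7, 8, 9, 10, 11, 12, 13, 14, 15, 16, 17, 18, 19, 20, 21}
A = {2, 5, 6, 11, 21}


Aᶜ = U \ A = elements in U but not in A
U = {1, 2, 3, 4, 5, 6, 7, 8, 9, 10, 11, 12, 13, 14, 15, 16, 17, 18, 19, 20, 21}
A = {2, 5, 6, 11, 21}
Aᶜ = {1, 3, 4, 7, 8, 9, 10, 12, 13, 14, 15, 16, 17, 18, 19, 20}

Aᶜ = {1, 3, 4, 7, 8, 9, 10, 12, 13, 14, 15, 16, 17, 18, 19, 20}


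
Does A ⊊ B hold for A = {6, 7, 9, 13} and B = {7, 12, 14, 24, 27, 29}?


A ⊂ B requires: A ⊆ B AND A ≠ B.
A ⊆ B? No
A ⊄ B, so A is not a proper subset.

No, A is not a proper subset of B


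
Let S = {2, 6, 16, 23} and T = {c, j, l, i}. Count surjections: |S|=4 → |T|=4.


n = |S| = 4, k = |T| = 4. Surjections via inclusion-exclusion:
S(n,k) = Σ(-1)^i × C(k,i) × (k-i)^n, i=0 to k
i=0: (-1)^0×C(4,0)×4^4 = 256
i=1: (-1)^1×C(4,1)×3^4 = -324
i=2: (-1)^2×C(4,2)×2^4 = 96
i=3: (-1)^3×C(4,3)×1^4 = -4
i=4: (-1)^4×C(4,4)×0^4 = 0
Total = 24

Number of surjections = 24


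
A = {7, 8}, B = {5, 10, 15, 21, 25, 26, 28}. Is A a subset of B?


A ⊆ B means every element of A is in B.
Elements in A not in B: {7, 8}
So A ⊄ B.

No, A ⊄ B


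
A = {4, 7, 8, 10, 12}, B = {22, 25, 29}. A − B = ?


A \ B = elements in A but not in B
A = {4, 7, 8, 10, 12}
B = {22, 25, 29}
Remove from A any elements in B
A \ B = {4, 7, 8, 10, 12}

A \ B = {4, 7, 8, 10, 12}


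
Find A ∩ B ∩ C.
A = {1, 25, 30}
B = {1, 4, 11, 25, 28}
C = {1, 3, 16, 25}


A ∩ B = {1, 25}
(A ∩ B) ∩ C = {1, 25}

A ∩ B ∩ C = {1, 25}


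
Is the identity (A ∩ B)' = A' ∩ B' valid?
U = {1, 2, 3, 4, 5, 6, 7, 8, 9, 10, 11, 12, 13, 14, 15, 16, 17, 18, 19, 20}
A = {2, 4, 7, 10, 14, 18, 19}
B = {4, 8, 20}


LHS: A ∩ B = {4}
(A ∩ B)' = U \ (A ∩ B) = {1, 2, 3, 5, 6, 7, 8, 9, 10, 11, 12, 13, 14, 15, 16, 17, 18, 19, 20}
A' = {1, 3, 5, 6, 8, 9, 11, 12, 13, 15, 16, 17, 20}, B' = {1, 2, 3, 5, 6, 7, 9, 10, 11, 12, 13, 14, 15, 16, 17, 18, 19}
Claimed RHS: A' ∩ B' = {1, 3, 5, 6, 9, 11, 12, 13, 15, 16, 17}
Identity is INVALID: LHS = {1, 2, 3, 5, 6, 7, 8, 9, 10, 11, 12, 13, 14, 15, 16, 17, 18, 19, 20} but the RHS claimed here equals {1, 3, 5, 6, 9, 11, 12, 13, 15, 16, 17}. The correct form is (A ∩ B)' = A' ∪ B'.

Identity is invalid: (A ∩ B)' = {1, 2, 3, 5, 6, 7, 8, 9, 10, 11, 12, 13, 14, 15, 16, 17, 18, 19, 20} but A' ∩ B' = {1, 3, 5, 6, 9, 11, 12, 13, 15, 16, 17}. The correct De Morgan law is (A ∩ B)' = A' ∪ B'.


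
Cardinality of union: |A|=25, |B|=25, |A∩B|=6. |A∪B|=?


|A ∪ B| = |A| + |B| - |A ∩ B|
= 25 + 25 - 6
= 44

|A ∪ B| = 44


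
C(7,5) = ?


C(n,k) = n! / (k!(n-k)!)
C(7,5) = 7! / (5!2!)
= 21

C(7,5) = 21


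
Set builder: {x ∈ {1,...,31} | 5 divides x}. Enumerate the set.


Checking each candidate:
Condition: multiples of 5 in {1,...,31}
Result = {5, 10, 15, 20, 25, 30}

{5, 10, 15, 20, 25, 30}


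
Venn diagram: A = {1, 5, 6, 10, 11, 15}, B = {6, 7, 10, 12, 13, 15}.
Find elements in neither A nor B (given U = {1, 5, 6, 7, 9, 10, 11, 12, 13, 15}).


A = {1, 5, 6, 10, 11, 15}
B = {6, 7, 10, 12, 13, 15}
Region: in neither A nor B (given U = {1, 5, 6, 7, 9, 10, 11, 12, 13, 15})
Elements: {9}

Elements in neither A nor B (given U = {1, 5, 6, 7, 9, 10, 11, 12, 13, 15}): {9}


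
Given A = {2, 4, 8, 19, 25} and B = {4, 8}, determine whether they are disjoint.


Disjoint means A ∩ B = ∅.
A ∩ B = {4, 8}
A ∩ B ≠ ∅, so A and B are NOT disjoint.

No, A and B are not disjoint (A ∩ B = {4, 8})


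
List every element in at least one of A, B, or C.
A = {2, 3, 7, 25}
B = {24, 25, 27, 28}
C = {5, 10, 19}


A ∪ B = {2, 3, 7, 24, 25, 27, 28}
(A ∪ B) ∪ C = {2, 3, 5, 7, 10, 19, 24, 25, 27, 28}

A ∪ B ∪ C = {2, 3, 5, 7, 10, 19, 24, 25, 27, 28}


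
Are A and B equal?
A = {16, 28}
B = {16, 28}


Two sets are equal iff they have exactly the same elements.
A = {16, 28}
B = {16, 28}
Same elements → A = B

Yes, A = B


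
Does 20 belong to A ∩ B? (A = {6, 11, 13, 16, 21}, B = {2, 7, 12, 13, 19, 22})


A = {6, 11, 13, 16, 21}, B = {2, 7, 12, 13, 19, 22}
A ∩ B = elements in both A and B
A ∩ B = {13}
Checking if 20 ∈ A ∩ B
20 is not in A ∩ B → False

20 ∉ A ∩ B


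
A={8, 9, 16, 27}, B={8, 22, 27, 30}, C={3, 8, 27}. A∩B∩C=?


A ∩ B = {8, 27}
(A ∩ B) ∩ C = {8, 27}

A ∩ B ∩ C = {8, 27}


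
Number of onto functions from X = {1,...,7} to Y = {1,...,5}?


n = |X| = 7, k = |Y| = 5. Surjections via inclusion-exclusion:
S(n,k) = Σ(-1)^i × C(k,i) × (k-i)^n, i=0 to k
i=0: (-1)^0×C(5,0)×5^7 = 78125
i=1: (-1)^1×C(5,1)×4^7 = -81920
i=2: (-1)^2×C(5,2)×3^7 = 21870
i=3: (-1)^3×C(5,3)×2^7 = -1280
i=4: (-1)^4×C(5,4)×1^7 = 5
i=5: (-1)^5×C(5,5)×0^7 = 0
Total = 16800

Number of surjections = 16800


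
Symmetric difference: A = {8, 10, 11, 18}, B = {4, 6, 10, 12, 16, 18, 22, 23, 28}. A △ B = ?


A △ B = (A \ B) ∪ (B \ A) = elements in exactly one of A or B
A \ B = {8, 11}
B \ A = {4, 6, 12, 16, 22, 23, 28}
A △ B = {4, 6, 8, 11, 12, 16, 22, 23, 28}

A △ B = {4, 6, 8, 11, 12, 16, 22, 23, 28}


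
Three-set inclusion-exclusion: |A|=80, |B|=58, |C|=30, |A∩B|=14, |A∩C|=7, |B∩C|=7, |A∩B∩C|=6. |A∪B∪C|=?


|A∪B∪C| = |A|+|B|+|C| - |A∩B|-|A∩C|-|B∩C| + |A∩B∩C|
= 80+58+30 - 14-7-7 + 6
= 168 - 28 + 6
= 146

|A ∪ B ∪ C| = 146


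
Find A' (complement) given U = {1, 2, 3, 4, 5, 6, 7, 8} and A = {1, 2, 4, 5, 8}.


Aᶜ = U \ A = elements in U but not in A
U = {1, 2, 3, 4, 5, 6, 7, 8}
A = {1, 2, 4, 5, 8}
Aᶜ = {3, 6, 7}

Aᶜ = {3, 6, 7}


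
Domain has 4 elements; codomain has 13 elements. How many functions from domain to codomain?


Each of |A| = 4 inputs maps to any of |B| = 13 outputs.
# functions = |B|^|A| = 13^4
= 28561

Number of functions = 28561


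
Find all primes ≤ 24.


Checking each candidate:
Condition: primes ≤ 24
Result = {2, 3, 5, 7, 11, 13, 17, 19, 23}

{2, 3, 5, 7, 11, 13, 17, 19, 23}


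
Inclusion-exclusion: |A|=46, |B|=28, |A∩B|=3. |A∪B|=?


|A ∪ B| = |A| + |B| - |A ∩ B|
= 46 + 28 - 3
= 71

|A ∪ B| = 71


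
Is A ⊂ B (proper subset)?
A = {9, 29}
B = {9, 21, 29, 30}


A ⊂ B requires: A ⊆ B AND A ≠ B.
A ⊆ B? Yes
A = B? No
A ⊂ B: Yes (A is a proper subset of B)

Yes, A ⊂ B


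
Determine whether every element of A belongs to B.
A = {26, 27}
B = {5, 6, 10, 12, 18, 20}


A ⊆ B means every element of A is in B.
Elements in A not in B: {26, 27}
So A ⊄ B.

No, A ⊄ B


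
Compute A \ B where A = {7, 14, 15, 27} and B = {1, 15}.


A \ B = elements in A but not in B
A = {7, 14, 15, 27}
B = {1, 15}
Remove from A any elements in B
A \ B = {7, 14, 27}

A \ B = {7, 14, 27}


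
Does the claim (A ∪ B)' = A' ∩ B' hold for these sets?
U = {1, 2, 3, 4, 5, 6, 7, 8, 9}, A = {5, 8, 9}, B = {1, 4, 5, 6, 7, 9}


LHS: A ∪ B = {1, 4, 5, 6, 7, 8, 9}
(A ∪ B)' = U \ (A ∪ B) = {2, 3}
A' = {1, 2, 3, 4, 6, 7}, B' = {2, 3, 8}
Claimed RHS: A' ∩ B' = {2, 3}
Identity is VALID: LHS = RHS = {2, 3} ✓

Identity is valid. (A ∪ B)' = A' ∩ B' = {2, 3}


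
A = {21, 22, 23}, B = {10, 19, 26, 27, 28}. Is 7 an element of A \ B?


A = {21, 22, 23}, B = {10, 19, 26, 27, 28}
A \ B = elements in A but not in B
A \ B = {21, 22, 23}
Checking if 7 ∈ A \ B
7 is not in A \ B → False

7 ∉ A \ B


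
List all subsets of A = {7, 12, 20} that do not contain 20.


A subset of A that omits 20 is a subset of A \ {20}, so there are 2^(n-1) = 2^2 = 4 of them.
Subsets excluding 20: ∅, {7}, {12}, {7, 12}

Subsets excluding 20 (4 total): ∅, {7}, {12}, {7, 12}


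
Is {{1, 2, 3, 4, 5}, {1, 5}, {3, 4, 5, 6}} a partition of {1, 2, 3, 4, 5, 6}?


A partition requires: (1) non-empty parts, (2) pairwise disjoint, (3) union = U
Parts: {1, 2, 3, 4, 5}, {1, 5}, {3, 4, 5, 6}
Union of parts: {1, 2, 3, 4, 5, 6}
U = {1, 2, 3, 4, 5, 6}
All non-empty? True
Pairwise disjoint? False
Covers U? True

No, not a valid partition


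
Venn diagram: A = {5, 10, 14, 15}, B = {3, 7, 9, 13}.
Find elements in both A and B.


A = {5, 10, 14, 15}
B = {3, 7, 9, 13}
Region: in both A and B
Elements: ∅

Elements in both A and B: ∅


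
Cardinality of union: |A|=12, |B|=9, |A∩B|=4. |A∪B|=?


|A ∪ B| = |A| + |B| - |A ∩ B|
= 12 + 9 - 4
= 17

|A ∪ B| = 17


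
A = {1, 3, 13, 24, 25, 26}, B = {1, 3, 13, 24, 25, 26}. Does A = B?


Two sets are equal iff they have exactly the same elements.
A = {1, 3, 13, 24, 25, 26}
B = {1, 3, 13, 24, 25, 26}
Same elements → A = B

Yes, A = B


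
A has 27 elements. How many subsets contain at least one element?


Total subsets = 2^n = 2^27 = 134217728
Non-empty subsets exclude the empty set: 2^n - 1
= 134217728 - 1
= 134217727

Number of non-empty subsets = 134217727


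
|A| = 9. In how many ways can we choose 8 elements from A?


C(n,k) = n! / (k!(n-k)!)
C(9,8) = 9! / (8!1!)
= 9

C(9,8) = 9


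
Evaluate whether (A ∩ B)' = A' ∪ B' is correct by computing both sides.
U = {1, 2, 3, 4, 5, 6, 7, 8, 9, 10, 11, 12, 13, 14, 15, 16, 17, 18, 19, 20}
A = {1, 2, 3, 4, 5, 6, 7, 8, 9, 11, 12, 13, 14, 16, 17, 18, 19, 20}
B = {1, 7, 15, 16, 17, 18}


LHS: A ∩ B = {1, 7, 16, 17, 18}
(A ∩ B)' = U \ (A ∩ B) = {2, 3, 4, 5, 6, 8, 9, 10, 11, 12, 13, 14, 15, 19, 20}
A' = {10, 15}, B' = {2, 3, 4, 5, 6, 8, 9, 10, 11, 12, 13, 14, 19, 20}
Claimed RHS: A' ∪ B' = {2, 3, 4, 5, 6, 8, 9, 10, 11, 12, 13, 14, 15, 19, 20}
Identity is VALID: LHS = RHS = {2, 3, 4, 5, 6, 8, 9, 10, 11, 12, 13, 14, 15, 19, 20} ✓

Identity is valid. (A ∩ B)' = A' ∪ B' = {2, 3, 4, 5, 6, 8, 9, 10, 11, 12, 13, 14, 15, 19, 20}


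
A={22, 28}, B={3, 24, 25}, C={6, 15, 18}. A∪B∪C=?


A ∪ B = {3, 22, 24, 25, 28}
(A ∪ B) ∪ C = {3, 6, 15, 18, 22, 24, 25, 28}

A ∪ B ∪ C = {3, 6, 15, 18, 22, 24, 25, 28}


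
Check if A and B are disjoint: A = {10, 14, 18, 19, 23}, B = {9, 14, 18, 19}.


Disjoint means A ∩ B = ∅.
A ∩ B = {14, 18, 19}
A ∩ B ≠ ∅, so A and B are NOT disjoint.

No, A and B are not disjoint (A ∩ B = {14, 18, 19})


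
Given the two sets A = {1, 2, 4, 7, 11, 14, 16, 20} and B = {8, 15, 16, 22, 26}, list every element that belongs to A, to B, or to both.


A ∪ B = all elements in A or B (or both)
A = {1, 2, 4, 7, 11, 14, 16, 20}
B = {8, 15, 16, 22, 26}
A ∪ B = {1, 2, 4, 7, 8, 11, 14, 15, 16, 20, 22, 26}

A ∪ B = {1, 2, 4, 7, 8, 11, 14, 15, 16, 20, 22, 26}


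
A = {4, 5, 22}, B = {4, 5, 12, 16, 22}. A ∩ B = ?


A ∩ B = elements in both A and B
A = {4, 5, 22}
B = {4, 5, 12, 16, 22}
A ∩ B = {4, 5, 22}

A ∩ B = {4, 5, 22}


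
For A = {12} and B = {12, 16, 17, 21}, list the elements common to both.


A ∩ B = elements in both A and B
A = {12}
B = {12, 16, 17, 21}
A ∩ B = {12}

A ∩ B = {12}


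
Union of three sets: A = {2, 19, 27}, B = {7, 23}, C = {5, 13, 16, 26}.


A ∪ B = {2, 7, 19, 23, 27}
(A ∪ B) ∪ C = {2, 5, 7, 13, 16, 19, 23, 26, 27}

A ∪ B ∪ C = {2, 5, 7, 13, 16, 19, 23, 26, 27}


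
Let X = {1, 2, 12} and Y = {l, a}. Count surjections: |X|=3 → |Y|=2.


n = |X| = 3, k = |Y| = 2. Surjections via inclusion-exclusion:
S(n,k) = Σ(-1)^i × C(k,i) × (k-i)^n, i=0 to k
i=0: (-1)^0×C(2,0)×2^3 = 8
i=1: (-1)^1×C(2,1)×1^3 = -2
i=2: (-1)^2×C(2,2)×0^3 = 0
Total = 6

Number of surjections = 6


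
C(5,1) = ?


C(n,k) = n! / (k!(n-k)!)
C(5,1) = 5! / (1!4!)
= 5

C(5,1) = 5


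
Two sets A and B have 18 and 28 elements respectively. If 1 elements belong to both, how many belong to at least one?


|A ∪ B| = |A| + |B| - |A ∩ B|
= 18 + 28 - 1
= 45

|A ∪ B| = 45


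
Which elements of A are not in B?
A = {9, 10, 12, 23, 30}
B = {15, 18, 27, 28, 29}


A \ B = elements in A but not in B
A = {9, 10, 12, 23, 30}
B = {15, 18, 27, 28, 29}
Remove from A any elements in B
A \ B = {9, 10, 12, 23, 30}

A \ B = {9, 10, 12, 23, 30}


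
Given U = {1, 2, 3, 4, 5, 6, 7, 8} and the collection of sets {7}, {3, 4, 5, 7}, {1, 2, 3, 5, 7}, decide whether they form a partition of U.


A partition requires: (1) non-empty parts, (2) pairwise disjoint, (3) union = U
Parts: {7}, {3, 4, 5, 7}, {1, 2, 3, 5, 7}
Union of parts: {1, 2, 3, 4, 5, 7}
U = {1, 2, 3, 4, 5, 6, 7, 8}
All non-empty? True
Pairwise disjoint? False
Covers U? False

No, not a valid partition


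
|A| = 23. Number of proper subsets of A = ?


Total subsets = 2^n = 2^23 = 8388608
Proper subsets exclude the set itself: 2^n - 1
= 8388608 - 1
= 8388607

Number of proper subsets = 8388607


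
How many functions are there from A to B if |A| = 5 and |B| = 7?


Each of |A| = 5 inputs maps to any of |B| = 7 outputs.
# functions = |B|^|A| = 7^5
= 16807

Number of functions = 16807


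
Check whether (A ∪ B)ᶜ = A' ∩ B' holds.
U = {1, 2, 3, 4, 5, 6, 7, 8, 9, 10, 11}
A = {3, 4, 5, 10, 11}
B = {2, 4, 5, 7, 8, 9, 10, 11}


LHS: A ∪ B = {2, 3, 4, 5, 7, 8, 9, 10, 11}
(A ∪ B)' = U \ (A ∪ B) = {1, 6}
A' = {1, 2, 6, 7, 8, 9}, B' = {1, 3, 6}
Claimed RHS: A' ∩ B' = {1, 6}
Identity is VALID: LHS = RHS = {1, 6} ✓

Identity is valid. (A ∪ B)' = A' ∩ B' = {1, 6}


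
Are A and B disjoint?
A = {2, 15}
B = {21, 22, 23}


Disjoint means A ∩ B = ∅.
A ∩ B = ∅
A ∩ B = ∅, so A and B are disjoint.

Yes, A and B are disjoint


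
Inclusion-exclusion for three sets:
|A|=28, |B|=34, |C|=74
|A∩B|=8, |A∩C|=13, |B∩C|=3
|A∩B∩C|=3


|A∪B∪C| = |A|+|B|+|C| - |A∩B|-|A∩C|-|B∩C| + |A∩B∩C|
= 28+34+74 - 8-13-3 + 3
= 136 - 24 + 3
= 115

|A ∪ B ∪ C| = 115


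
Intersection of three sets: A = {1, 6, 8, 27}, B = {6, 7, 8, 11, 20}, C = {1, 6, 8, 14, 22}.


A ∩ B = {6, 8}
(A ∩ B) ∩ C = {6, 8}

A ∩ B ∩ C = {6, 8}


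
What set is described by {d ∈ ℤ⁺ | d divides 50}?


Checking each candidate:
Condition: positive divisors of 50
Result = {1, 2, 5, 10, 25, 50}

{1, 2, 5, 10, 25, 50}


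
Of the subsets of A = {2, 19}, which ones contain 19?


A subset of A contains 19 iff the remaining 1 elements form any subset of A \ {19}.
Count: 2^(n-1) = 2^1 = 2
Subsets containing 19: {19}, {2, 19}

Subsets containing 19 (2 total): {19}, {2, 19}


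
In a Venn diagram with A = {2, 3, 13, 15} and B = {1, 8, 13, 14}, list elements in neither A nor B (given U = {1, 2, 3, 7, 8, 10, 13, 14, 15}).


A = {2, 3, 13, 15}
B = {1, 8, 13, 14}
Region: in neither A nor B (given U = {1, 2, 3, 7, 8, 10, 13, 14, 15})
Elements: {7, 10}

Elements in neither A nor B (given U = {1, 2, 3, 7, 8, 10, 13, 14, 15}): {7, 10}


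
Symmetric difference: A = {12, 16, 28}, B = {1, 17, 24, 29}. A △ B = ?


A △ B = (A \ B) ∪ (B \ A) = elements in exactly one of A or B
A \ B = {12, 16, 28}
B \ A = {1, 17, 24, 29}
A △ B = {1, 12, 16, 17, 24, 28, 29}

A △ B = {1, 12, 16, 17, 24, 28, 29}


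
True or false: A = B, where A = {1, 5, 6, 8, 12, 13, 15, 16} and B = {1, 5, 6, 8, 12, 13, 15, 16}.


Two sets are equal iff they have exactly the same elements.
A = {1, 5, 6, 8, 12, 13, 15, 16}
B = {1, 5, 6, 8, 12, 13, 15, 16}
Same elements → A = B

Yes, A = B


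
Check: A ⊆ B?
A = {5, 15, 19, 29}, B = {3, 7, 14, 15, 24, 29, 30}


A ⊆ B means every element of A is in B.
Elements in A not in B: {5, 19}
So A ⊄ B.

No, A ⊄ B


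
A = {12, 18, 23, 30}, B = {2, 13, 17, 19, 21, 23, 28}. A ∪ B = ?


A ∪ B = all elements in A or B (or both)
A = {12, 18, 23, 30}
B = {2, 13, 17, 19, 21, 23, 28}
A ∪ B = {2, 12, 13, 17, 18, 19, 21, 23, 28, 30}

A ∪ B = {2, 12, 13, 17, 18, 19, 21, 23, 28, 30}


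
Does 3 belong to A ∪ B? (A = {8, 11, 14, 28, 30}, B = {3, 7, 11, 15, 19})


A = {8, 11, 14, 28, 30}, B = {3, 7, 11, 15, 19}
A ∪ B = all elements in A or B
A ∪ B = {3, 7, 8, 11, 14, 15, 19, 28, 30}
Checking if 3 ∈ A ∪ B
3 is in A ∪ B → True

3 ∈ A ∪ B


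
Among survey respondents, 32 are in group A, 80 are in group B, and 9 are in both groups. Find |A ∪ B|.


|A ∪ B| = |A| + |B| - |A ∩ B|
= 32 + 80 - 9
= 103

|A ∪ B| = 103


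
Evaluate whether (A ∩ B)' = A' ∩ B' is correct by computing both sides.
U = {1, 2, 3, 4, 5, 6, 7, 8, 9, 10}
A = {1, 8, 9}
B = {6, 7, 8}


LHS: A ∩ B = {8}
(A ∩ B)' = U \ (A ∩ B) = {1, 2, 3, 4, 5, 6, 7, 9, 10}
A' = {2, 3, 4, 5, 6, 7, 10}, B' = {1, 2, 3, 4, 5, 9, 10}
Claimed RHS: A' ∩ B' = {2, 3, 4, 5, 10}
Identity is INVALID: LHS = {1, 2, 3, 4, 5, 6, 7, 9, 10} but the RHS claimed here equals {2, 3, 4, 5, 10}. The correct form is (A ∩ B)' = A' ∪ B'.

Identity is invalid: (A ∩ B)' = {1, 2, 3, 4, 5, 6, 7, 9, 10} but A' ∩ B' = {2, 3, 4, 5, 10}. The correct De Morgan law is (A ∩ B)' = A' ∪ B'.


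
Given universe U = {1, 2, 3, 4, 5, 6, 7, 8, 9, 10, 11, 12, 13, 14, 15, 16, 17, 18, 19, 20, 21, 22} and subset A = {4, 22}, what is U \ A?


Aᶜ = U \ A = elements in U but not in A
U = {1, 2, 3, 4, 5, 6, 7, 8, 9, 10, 11, 12, 13, 14, 15, 16, 17, 18, 19, 20, 21, 22}
A = {4, 22}
Aᶜ = {1, 2, 3, 5, 6, 7, 8, 9, 10, 11, 12, 13, 14, 15, 16, 17, 18, 19, 20, 21}

Aᶜ = {1, 2, 3, 5, 6, 7, 8, 9, 10, 11, 12, 13, 14, 15, 16, 17, 18, 19, 20, 21}


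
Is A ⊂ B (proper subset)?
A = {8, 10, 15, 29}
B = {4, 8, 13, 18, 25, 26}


A ⊂ B requires: A ⊆ B AND A ≠ B.
A ⊆ B? No
A ⊄ B, so A is not a proper subset.

No, A is not a proper subset of B


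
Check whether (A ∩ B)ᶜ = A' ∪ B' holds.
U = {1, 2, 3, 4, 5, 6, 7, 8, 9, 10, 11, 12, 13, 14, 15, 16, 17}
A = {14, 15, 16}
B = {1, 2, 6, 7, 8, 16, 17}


LHS: A ∩ B = {16}
(A ∩ B)' = U \ (A ∩ B) = {1, 2, 3, 4, 5, 6, 7, 8, 9, 10, 11, 12, 13, 14, 15, 17}
A' = {1, 2, 3, 4, 5, 6, 7, 8, 9, 10, 11, 12, 13, 17}, B' = {3, 4, 5, 9, 10, 11, 12, 13, 14, 15}
Claimed RHS: A' ∪ B' = {1, 2, 3, 4, 5, 6, 7, 8, 9, 10, 11, 12, 13, 14, 15, 17}
Identity is VALID: LHS = RHS = {1, 2, 3, 4, 5, 6, 7, 8, 9, 10, 11, 12, 13, 14, 15, 17} ✓

Identity is valid. (A ∩ B)' = A' ∪ B' = {1, 2, 3, 4, 5, 6, 7, 8, 9, 10, 11, 12, 13, 14, 15, 17}


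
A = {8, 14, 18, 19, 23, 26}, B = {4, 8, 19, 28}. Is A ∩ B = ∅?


Disjoint means A ∩ B = ∅.
A ∩ B = {8, 19}
A ∩ B ≠ ∅, so A and B are NOT disjoint.

No, A and B are not disjoint (A ∩ B = {8, 19})


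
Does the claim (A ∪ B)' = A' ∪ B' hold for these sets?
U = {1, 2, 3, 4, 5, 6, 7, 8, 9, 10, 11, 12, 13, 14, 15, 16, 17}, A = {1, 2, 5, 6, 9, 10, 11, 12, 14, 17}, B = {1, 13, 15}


LHS: A ∪ B = {1, 2, 5, 6, 9, 10, 11, 12, 13, 14, 15, 17}
(A ∪ B)' = U \ (A ∪ B) = {3, 4, 7, 8, 16}
A' = {3, 4, 7, 8, 13, 15, 16}, B' = {2, 3, 4, 5, 6, 7, 8, 9, 10, 11, 12, 14, 16, 17}
Claimed RHS: A' ∪ B' = {2, 3, 4, 5, 6, 7, 8, 9, 10, 11, 12, 13, 14, 15, 16, 17}
Identity is INVALID: LHS = {3, 4, 7, 8, 16} but the RHS claimed here equals {2, 3, 4, 5, 6, 7, 8, 9, 10, 11, 12, 13, 14, 15, 16, 17}. The correct form is (A ∪ B)' = A' ∩ B'.

Identity is invalid: (A ∪ B)' = {3, 4, 7, 8, 16} but A' ∪ B' = {2, 3, 4, 5, 6, 7, 8, 9, 10, 11, 12, 13, 14, 15, 16, 17}. The correct De Morgan law is (A ∪ B)' = A' ∩ B'.


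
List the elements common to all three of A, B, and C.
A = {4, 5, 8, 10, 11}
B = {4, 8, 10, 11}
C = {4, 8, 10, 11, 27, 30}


A ∩ B = {4, 8, 10, 11}
(A ∩ B) ∩ C = {4, 8, 10, 11}

A ∩ B ∩ C = {4, 8, 10, 11}


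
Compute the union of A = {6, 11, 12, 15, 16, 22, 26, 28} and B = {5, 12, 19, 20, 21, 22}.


A ∪ B = all elements in A or B (or both)
A = {6, 11, 12, 15, 16, 22, 26, 28}
B = {5, 12, 19, 20, 21, 22}
A ∪ B = {5, 6, 11, 12, 15, 16, 19, 20, 21, 22, 26, 28}

A ∪ B = {5, 6, 11, 12, 15, 16, 19, 20, 21, 22, 26, 28}


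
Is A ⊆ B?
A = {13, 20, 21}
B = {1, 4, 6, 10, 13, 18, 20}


A ⊆ B means every element of A is in B.
Elements in A not in B: {21}
So A ⊄ B.

No, A ⊄ B


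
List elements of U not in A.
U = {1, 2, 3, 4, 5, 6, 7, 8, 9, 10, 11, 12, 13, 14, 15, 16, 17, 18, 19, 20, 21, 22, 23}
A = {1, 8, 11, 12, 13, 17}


Aᶜ = U \ A = elements in U but not in A
U = {1, 2, 3, 4, 5, 6, 7, 8, 9, 10, 11, 12, 13, 14, 15, 16, 17, 18, 19, 20, 21, 22, 23}
A = {1, 8, 11, 12, 13, 17}
Aᶜ = {2, 3, 4, 5, 6, 7, 9, 10, 14, 15, 16, 18, 19, 20, 21, 22, 23}

Aᶜ = {2, 3, 4, 5, 6, 7, 9, 10, 14, 15, 16, 18, 19, 20, 21, 22, 23}


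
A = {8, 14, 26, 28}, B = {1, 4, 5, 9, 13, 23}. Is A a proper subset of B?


A ⊂ B requires: A ⊆ B AND A ≠ B.
A ⊆ B? No
A ⊄ B, so A is not a proper subset.

No, A is not a proper subset of B


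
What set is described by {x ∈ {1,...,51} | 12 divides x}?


Checking each candidate:
Condition: multiples of 12 in {1,...,51}
Result = {12, 24, 36, 48}

{12, 24, 36, 48}


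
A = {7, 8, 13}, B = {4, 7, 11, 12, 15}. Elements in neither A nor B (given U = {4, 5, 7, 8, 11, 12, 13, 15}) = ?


A = {7, 8, 13}
B = {4, 7, 11, 12, 15}
Region: in neither A nor B (given U = {4, 5, 7, 8, 11, 12, 13, 15})
Elements: {5}

Elements in neither A nor B (given U = {4, 5, 7, 8, 11, 12, 13, 15}): {5}


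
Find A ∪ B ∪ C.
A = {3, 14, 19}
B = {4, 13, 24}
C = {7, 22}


A ∪ B = {3, 4, 13, 14, 19, 24}
(A ∪ B) ∪ C = {3, 4, 7, 13, 14, 19, 22, 24}

A ∪ B ∪ C = {3, 4, 7, 13, 14, 19, 22, 24}


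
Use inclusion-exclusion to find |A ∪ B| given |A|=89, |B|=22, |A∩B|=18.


|A ∪ B| = |A| + |B| - |A ∩ B|
= 89 + 22 - 18
= 93

|A ∪ B| = 93


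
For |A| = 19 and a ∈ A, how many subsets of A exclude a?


Subsets of A avoiding a are subsets of A \ {a}, which has 18 elements.
Count = 2^(n-1) = 2^18
= 262144

Number of subsets avoiding a = 262144


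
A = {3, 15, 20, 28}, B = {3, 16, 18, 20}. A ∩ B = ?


A ∩ B = elements in both A and B
A = {3, 15, 20, 28}
B = {3, 16, 18, 20}
A ∩ B = {3, 20}

A ∩ B = {3, 20}


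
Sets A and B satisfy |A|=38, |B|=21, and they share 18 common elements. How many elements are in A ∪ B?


|A ∪ B| = |A| + |B| - |A ∩ B|
= 38 + 21 - 18
= 41

|A ∪ B| = 41


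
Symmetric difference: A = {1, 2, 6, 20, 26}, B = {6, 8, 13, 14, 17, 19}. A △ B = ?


A △ B = (A \ B) ∪ (B \ A) = elements in exactly one of A or B
A \ B = {1, 2, 20, 26}
B \ A = {8, 13, 14, 17, 19}
A △ B = {1, 2, 8, 13, 14, 17, 19, 20, 26}

A △ B = {1, 2, 8, 13, 14, 17, 19, 20, 26}


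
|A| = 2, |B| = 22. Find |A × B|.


|A × B| = |A| × |B|
= 2 × 22
= 44

|A × B| = 44


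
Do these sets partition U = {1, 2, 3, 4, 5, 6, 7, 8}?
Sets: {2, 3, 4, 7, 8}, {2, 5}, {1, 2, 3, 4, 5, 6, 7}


A partition requires: (1) non-empty parts, (2) pairwise disjoint, (3) union = U
Parts: {2, 3, 4, 7, 8}, {2, 5}, {1, 2, 3, 4, 5, 6, 7}
Union of parts: {1, 2, 3, 4, 5, 6, 7, 8}
U = {1, 2, 3, 4, 5, 6, 7, 8}
All non-empty? True
Pairwise disjoint? False
Covers U? True

No, not a valid partition


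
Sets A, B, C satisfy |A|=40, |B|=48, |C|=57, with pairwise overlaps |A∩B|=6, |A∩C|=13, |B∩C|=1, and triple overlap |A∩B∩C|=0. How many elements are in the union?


|A∪B∪C| = |A|+|B|+|C| - |A∩B|-|A∩C|-|B∩C| + |A∩B∩C|
= 40+48+57 - 6-13-1 + 0
= 145 - 20 + 0
= 125

|A ∪ B ∪ C| = 125


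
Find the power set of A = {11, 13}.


|A| = 2, so |P(A)| = 2^2 = 4
Enumerate subsets by cardinality (0 to 2):
∅, {11}, {13}, {11, 13}

P(A) has 4 subsets: ∅, {11}, {13}, {11, 13}


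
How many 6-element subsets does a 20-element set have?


C(n,k) = n! / (k!(n-k)!)
C(20,6) = 20! / (6!14!)
= 38760

C(20,6) = 38760


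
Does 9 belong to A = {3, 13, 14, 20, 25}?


A = {3, 13, 14, 20, 25}
Checking if 9 is in A
9 is not in A → False

9 ∉ A


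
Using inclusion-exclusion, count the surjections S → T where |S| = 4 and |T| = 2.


n = |S| = 4, k = |T| = 2. Surjections via inclusion-exclusion:
S(n,k) = Σ(-1)^i × C(k,i) × (k-i)^n, i=0 to k
i=0: (-1)^0×C(2,0)×2^4 = 16
i=1: (-1)^1×C(2,1)×1^4 = -2
i=2: (-1)^2×C(2,2)×0^4 = 0
Total = 14

Number of surjections = 14


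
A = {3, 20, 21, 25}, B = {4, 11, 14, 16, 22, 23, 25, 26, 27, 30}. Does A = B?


Two sets are equal iff they have exactly the same elements.
A = {3, 20, 21, 25}
B = {4, 11, 14, 16, 22, 23, 25, 26, 27, 30}
Differences: {3, 4, 11, 14, 16, 20, 21, 22, 23, 26, 27, 30}
A ≠ B

No, A ≠ B


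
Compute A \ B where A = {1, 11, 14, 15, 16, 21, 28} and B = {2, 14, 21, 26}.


A \ B = elements in A but not in B
A = {1, 11, 14, 15, 16, 21, 28}
B = {2, 14, 21, 26}
Remove from A any elements in B
A \ B = {1, 11, 15, 16, 28}

A \ B = {1, 11, 15, 16, 28}


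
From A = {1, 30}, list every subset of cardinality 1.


|A| = 2, so A has C(2,1) = 2 subsets of size 1.
Enumerate by choosing 1 elements from A at a time:
{1}, {30}

1-element subsets (2 total): {1}, {30}


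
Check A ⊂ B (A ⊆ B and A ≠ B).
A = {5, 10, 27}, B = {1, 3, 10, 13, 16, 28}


A ⊂ B requires: A ⊆ B AND A ≠ B.
A ⊆ B? No
A ⊄ B, so A is not a proper subset.

No, A is not a proper subset of B


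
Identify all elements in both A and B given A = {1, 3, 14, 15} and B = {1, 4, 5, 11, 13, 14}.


A = {1, 3, 14, 15}
B = {1, 4, 5, 11, 13, 14}
Region: in both A and B
Elements: {1, 14}

Elements in both A and B: {1, 14}


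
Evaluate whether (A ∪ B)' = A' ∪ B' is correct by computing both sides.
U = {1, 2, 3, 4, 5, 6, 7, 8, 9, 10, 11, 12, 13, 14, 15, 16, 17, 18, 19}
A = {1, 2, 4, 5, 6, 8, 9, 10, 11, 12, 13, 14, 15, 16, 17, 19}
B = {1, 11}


LHS: A ∪ B = {1, 2, 4, 5, 6, 8, 9, 10, 11, 12, 13, 14, 15, 16, 17, 19}
(A ∪ B)' = U \ (A ∪ B) = {3, 7, 18}
A' = {3, 7, 18}, B' = {2, 3, 4, 5, 6, 7, 8, 9, 10, 12, 13, 14, 15, 16, 17, 18, 19}
Claimed RHS: A' ∪ B' = {2, 3, 4, 5, 6, 7, 8, 9, 10, 12, 13, 14, 15, 16, 17, 18, 19}
Identity is INVALID: LHS = {3, 7, 18} but the RHS claimed here equals {2, 3, 4, 5, 6, 7, 8, 9, 10, 12, 13, 14, 15, 16, 17, 18, 19}. The correct form is (A ∪ B)' = A' ∩ B'.

Identity is invalid: (A ∪ B)' = {3, 7, 18} but A' ∪ B' = {2, 3, 4, 5, 6, 7, 8, 9, 10, 12, 13, 14, 15, 16, 17, 18, 19}. The correct De Morgan law is (A ∪ B)' = A' ∩ B'.


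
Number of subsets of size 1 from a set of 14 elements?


C(n,k) = n! / (k!(n-k)!)
C(14,1) = 14! / (1!13!)
= 14

C(14,1) = 14


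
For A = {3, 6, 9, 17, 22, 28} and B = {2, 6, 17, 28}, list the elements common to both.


A ∩ B = elements in both A and B
A = {3, 6, 9, 17, 22, 28}
B = {2, 6, 17, 28}
A ∩ B = {6, 17, 28}

A ∩ B = {6, 17, 28}


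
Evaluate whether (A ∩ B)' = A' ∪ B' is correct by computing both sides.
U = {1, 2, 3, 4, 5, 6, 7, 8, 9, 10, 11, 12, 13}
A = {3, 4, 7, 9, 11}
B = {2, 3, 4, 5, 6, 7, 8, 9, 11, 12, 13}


LHS: A ∩ B = {3, 4, 7, 9, 11}
(A ∩ B)' = U \ (A ∩ B) = {1, 2, 5, 6, 8, 10, 12, 13}
A' = {1, 2, 5, 6, 8, 10, 12, 13}, B' = {1, 10}
Claimed RHS: A' ∪ B' = {1, 2, 5, 6, 8, 10, 12, 13}
Identity is VALID: LHS = RHS = {1, 2, 5, 6, 8, 10, 12, 13} ✓

Identity is valid. (A ∩ B)' = A' ∪ B' = {1, 2, 5, 6, 8, 10, 12, 13}


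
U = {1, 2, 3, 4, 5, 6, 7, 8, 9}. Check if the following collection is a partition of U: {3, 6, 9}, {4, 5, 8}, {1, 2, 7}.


A partition requires: (1) non-empty parts, (2) pairwise disjoint, (3) union = U
Parts: {3, 6, 9}, {4, 5, 8}, {1, 2, 7}
Union of parts: {1, 2, 3, 4, 5, 6, 7, 8, 9}
U = {1, 2, 3, 4, 5, 6, 7, 8, 9}
All non-empty? True
Pairwise disjoint? True
Covers U? True

Yes, valid partition


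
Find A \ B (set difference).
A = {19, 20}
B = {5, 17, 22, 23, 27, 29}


A \ B = elements in A but not in B
A = {19, 20}
B = {5, 17, 22, 23, 27, 29}
Remove from A any elements in B
A \ B = {19, 20}

A \ B = {19, 20}


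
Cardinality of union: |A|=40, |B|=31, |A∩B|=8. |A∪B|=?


|A ∪ B| = |A| + |B| - |A ∩ B|
= 40 + 31 - 8
= 63

|A ∪ B| = 63


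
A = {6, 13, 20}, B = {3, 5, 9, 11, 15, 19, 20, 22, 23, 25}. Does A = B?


Two sets are equal iff they have exactly the same elements.
A = {6, 13, 20}
B = {3, 5, 9, 11, 15, 19, 20, 22, 23, 25}
Differences: {3, 5, 6, 9, 11, 13, 15, 19, 22, 23, 25}
A ≠ B

No, A ≠ B


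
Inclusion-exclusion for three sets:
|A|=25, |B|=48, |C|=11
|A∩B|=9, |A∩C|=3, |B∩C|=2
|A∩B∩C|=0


|A∪B∪C| = |A|+|B|+|C| - |A∩B|-|A∩C|-|B∩C| + |A∩B∩C|
= 25+48+11 - 9-3-2 + 0
= 84 - 14 + 0
= 70

|A ∪ B ∪ C| = 70


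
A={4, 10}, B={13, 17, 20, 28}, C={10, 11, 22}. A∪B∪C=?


A ∪ B = {4, 10, 13, 17, 20, 28}
(A ∪ B) ∪ C = {4, 10, 11, 13, 17, 20, 22, 28}

A ∪ B ∪ C = {4, 10, 11, 13, 17, 20, 22, 28}


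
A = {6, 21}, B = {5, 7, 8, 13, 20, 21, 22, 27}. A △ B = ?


A △ B = (A \ B) ∪ (B \ A) = elements in exactly one of A or B
A \ B = {6}
B \ A = {5, 7, 8, 13, 20, 22, 27}
A △ B = {5, 6, 7, 8, 13, 20, 22, 27}

A △ B = {5, 6, 7, 8, 13, 20, 22, 27}


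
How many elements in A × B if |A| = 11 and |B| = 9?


|A × B| = |A| × |B|
= 11 × 9
= 99

|A × B| = 99


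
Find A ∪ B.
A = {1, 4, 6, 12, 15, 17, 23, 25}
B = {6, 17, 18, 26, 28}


A ∪ B = all elements in A or B (or both)
A = {1, 4, 6, 12, 15, 17, 23, 25}
B = {6, 17, 18, 26, 28}
A ∪ B = {1, 4, 6, 12, 15, 17, 18, 23, 25, 26, 28}

A ∪ B = {1, 4, 6, 12, 15, 17, 18, 23, 25, 26, 28}


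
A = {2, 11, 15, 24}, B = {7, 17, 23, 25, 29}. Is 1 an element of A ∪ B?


A = {2, 11, 15, 24}, B = {7, 17, 23, 25, 29}
A ∪ B = all elements in A or B
A ∪ B = {2, 7, 11, 15, 17, 23, 24, 25, 29}
Checking if 1 ∈ A ∪ B
1 is not in A ∪ B → False

1 ∉ A ∪ B


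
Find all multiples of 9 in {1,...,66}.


Checking each candidate:
Condition: multiples of 9 in {1,...,66}
Result = {9, 18, 27, 36, 45, 54, 63}

{9, 18, 27, 36, 45, 54, 63}


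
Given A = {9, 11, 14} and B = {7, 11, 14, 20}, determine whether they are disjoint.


Disjoint means A ∩ B = ∅.
A ∩ B = {11, 14}
A ∩ B ≠ ∅, so A and B are NOT disjoint.

No, A and B are not disjoint (A ∩ B = {11, 14})


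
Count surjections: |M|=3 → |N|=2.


n = |M| = 3, k = |N| = 2. Surjections via inclusion-exclusion:
S(n,k) = Σ(-1)^i × C(k,i) × (k-i)^n, i=0 to k
i=0: (-1)^0×C(2,0)×2^3 = 8
i=1: (-1)^1×C(2,1)×1^3 = -2
i=2: (-1)^2×C(2,2)×0^3 = 0
Total = 6

Number of surjections = 6


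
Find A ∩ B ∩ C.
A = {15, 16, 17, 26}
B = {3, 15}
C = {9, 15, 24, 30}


A ∩ B = {15}
(A ∩ B) ∩ C = {15}

A ∩ B ∩ C = {15}


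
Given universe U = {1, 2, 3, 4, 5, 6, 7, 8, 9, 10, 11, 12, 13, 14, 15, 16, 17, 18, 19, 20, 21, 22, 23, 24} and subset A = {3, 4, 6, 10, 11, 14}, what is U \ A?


Aᶜ = U \ A = elements in U but not in A
U = {1, 2, 3, 4, 5, 6, 7, 8, 9, 10, 11, 12, 13, 14, 15, 16, 17, 18, 19, 20, 21, 22, 23, 24}
A = {3, 4, 6, 10, 11, 14}
Aᶜ = {1, 2, 5, 7, 8, 9, 12, 13, 15, 16, 17, 18, 19, 20, 21, 22, 23, 24}

Aᶜ = {1, 2, 5, 7, 8, 9, 12, 13, 15, 16, 17, 18, 19, 20, 21, 22, 23, 24}


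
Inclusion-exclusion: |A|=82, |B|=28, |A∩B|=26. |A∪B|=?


|A ∪ B| = |A| + |B| - |A ∩ B|
= 82 + 28 - 26
= 84

|A ∪ B| = 84


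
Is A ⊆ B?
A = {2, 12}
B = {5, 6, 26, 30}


A ⊆ B means every element of A is in B.
Elements in A not in B: {2, 12}
So A ⊄ B.

No, A ⊄ B


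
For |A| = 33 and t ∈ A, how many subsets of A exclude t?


Subsets of A avoiding t are subsets of A \ {t}, which has 32 elements.
Count = 2^(n-1) = 2^32
= 4294967296

Number of subsets avoiding t = 4294967296


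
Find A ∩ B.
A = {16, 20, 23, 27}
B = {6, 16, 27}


A ∩ B = elements in both A and B
A = {16, 20, 23, 27}
B = {6, 16, 27}
A ∩ B = {16, 27}

A ∩ B = {16, 27}


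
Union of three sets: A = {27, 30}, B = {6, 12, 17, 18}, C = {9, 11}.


A ∪ B = {6, 12, 17, 18, 27, 30}
(A ∪ B) ∪ C = {6, 9, 11, 12, 17, 18, 27, 30}

A ∪ B ∪ C = {6, 9, 11, 12, 17, 18, 27, 30}


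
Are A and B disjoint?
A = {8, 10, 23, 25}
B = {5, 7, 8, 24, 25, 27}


Disjoint means A ∩ B = ∅.
A ∩ B = {8, 25}
A ∩ B ≠ ∅, so A and B are NOT disjoint.

No, A and B are not disjoint (A ∩ B = {8, 25})


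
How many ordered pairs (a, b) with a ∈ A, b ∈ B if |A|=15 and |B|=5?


|A × B| = |A| × |B|
= 15 × 5
= 75

|A × B| = 75


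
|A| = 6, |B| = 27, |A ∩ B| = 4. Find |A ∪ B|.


|A ∪ B| = |A| + |B| - |A ∩ B|
= 6 + 27 - 4
= 29

|A ∪ B| = 29


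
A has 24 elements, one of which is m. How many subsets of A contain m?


Subsets of A containing m correspond to subsets of A \ {m}, which has 23 elements.
Count = 2^(n-1) = 2^23
= 8388608

Number of subsets containing m = 8388608


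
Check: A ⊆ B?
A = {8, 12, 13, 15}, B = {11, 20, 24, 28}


A ⊆ B means every element of A is in B.
Elements in A not in B: {8, 12, 13, 15}
So A ⊄ B.

No, A ⊄ B


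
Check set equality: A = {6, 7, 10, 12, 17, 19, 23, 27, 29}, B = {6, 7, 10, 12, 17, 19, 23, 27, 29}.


Two sets are equal iff they have exactly the same elements.
A = {6, 7, 10, 12, 17, 19, 23, 27, 29}
B = {6, 7, 10, 12, 17, 19, 23, 27, 29}
Same elements → A = B

Yes, A = B


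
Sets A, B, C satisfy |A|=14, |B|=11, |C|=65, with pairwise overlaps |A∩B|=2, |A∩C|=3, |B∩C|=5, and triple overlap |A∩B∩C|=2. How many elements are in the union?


|A∪B∪C| = |A|+|B|+|C| - |A∩B|-|A∩C|-|B∩C| + |A∩B∩C|
= 14+11+65 - 2-3-5 + 2
= 90 - 10 + 2
= 82

|A ∪ B ∪ C| = 82


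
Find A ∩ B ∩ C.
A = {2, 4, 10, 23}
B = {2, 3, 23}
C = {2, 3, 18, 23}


A ∩ B = {2, 23}
(A ∩ B) ∩ C = {2, 23}

A ∩ B ∩ C = {2, 23}


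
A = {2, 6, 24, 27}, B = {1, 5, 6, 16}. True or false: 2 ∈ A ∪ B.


A = {2, 6, 24, 27}, B = {1, 5, 6, 16}
A ∪ B = all elements in A or B
A ∪ B = {1, 2, 5, 6, 16, 24, 27}
Checking if 2 ∈ A ∪ B
2 is in A ∪ B → True

2 ∈ A ∪ B
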